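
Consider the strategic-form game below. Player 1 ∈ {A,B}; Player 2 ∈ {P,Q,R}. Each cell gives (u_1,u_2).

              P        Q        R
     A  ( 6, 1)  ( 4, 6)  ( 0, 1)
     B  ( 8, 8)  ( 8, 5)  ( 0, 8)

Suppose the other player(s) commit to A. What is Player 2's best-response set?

P2 best: {Q}

u_2(P vs A) = 1
u_2(Q vs A) = 6
u_2(R vs A) = 1
max payoff 6 at {Q}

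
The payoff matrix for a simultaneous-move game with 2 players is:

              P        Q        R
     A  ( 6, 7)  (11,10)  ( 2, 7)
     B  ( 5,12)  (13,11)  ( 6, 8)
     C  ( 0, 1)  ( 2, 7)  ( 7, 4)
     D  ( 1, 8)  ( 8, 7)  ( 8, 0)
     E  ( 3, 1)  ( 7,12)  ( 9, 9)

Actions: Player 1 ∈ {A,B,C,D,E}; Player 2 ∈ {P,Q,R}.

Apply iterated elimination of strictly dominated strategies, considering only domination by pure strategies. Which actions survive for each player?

IESDS → P1:{A,B} P2:{P,Q}

P1 drop C (D beats it: P:1>0 Q:8>2 R:8>7)
P2 drop R (Q beats it: A:10>7 B:11>8 D:7>0 E:12>9)
P1 drop D (A beats it: P:6>1 Q:11>8)
P1 drop E (A beats it: P:6>3 Q:11>7)
P1→{A,B} P2→{P,Q}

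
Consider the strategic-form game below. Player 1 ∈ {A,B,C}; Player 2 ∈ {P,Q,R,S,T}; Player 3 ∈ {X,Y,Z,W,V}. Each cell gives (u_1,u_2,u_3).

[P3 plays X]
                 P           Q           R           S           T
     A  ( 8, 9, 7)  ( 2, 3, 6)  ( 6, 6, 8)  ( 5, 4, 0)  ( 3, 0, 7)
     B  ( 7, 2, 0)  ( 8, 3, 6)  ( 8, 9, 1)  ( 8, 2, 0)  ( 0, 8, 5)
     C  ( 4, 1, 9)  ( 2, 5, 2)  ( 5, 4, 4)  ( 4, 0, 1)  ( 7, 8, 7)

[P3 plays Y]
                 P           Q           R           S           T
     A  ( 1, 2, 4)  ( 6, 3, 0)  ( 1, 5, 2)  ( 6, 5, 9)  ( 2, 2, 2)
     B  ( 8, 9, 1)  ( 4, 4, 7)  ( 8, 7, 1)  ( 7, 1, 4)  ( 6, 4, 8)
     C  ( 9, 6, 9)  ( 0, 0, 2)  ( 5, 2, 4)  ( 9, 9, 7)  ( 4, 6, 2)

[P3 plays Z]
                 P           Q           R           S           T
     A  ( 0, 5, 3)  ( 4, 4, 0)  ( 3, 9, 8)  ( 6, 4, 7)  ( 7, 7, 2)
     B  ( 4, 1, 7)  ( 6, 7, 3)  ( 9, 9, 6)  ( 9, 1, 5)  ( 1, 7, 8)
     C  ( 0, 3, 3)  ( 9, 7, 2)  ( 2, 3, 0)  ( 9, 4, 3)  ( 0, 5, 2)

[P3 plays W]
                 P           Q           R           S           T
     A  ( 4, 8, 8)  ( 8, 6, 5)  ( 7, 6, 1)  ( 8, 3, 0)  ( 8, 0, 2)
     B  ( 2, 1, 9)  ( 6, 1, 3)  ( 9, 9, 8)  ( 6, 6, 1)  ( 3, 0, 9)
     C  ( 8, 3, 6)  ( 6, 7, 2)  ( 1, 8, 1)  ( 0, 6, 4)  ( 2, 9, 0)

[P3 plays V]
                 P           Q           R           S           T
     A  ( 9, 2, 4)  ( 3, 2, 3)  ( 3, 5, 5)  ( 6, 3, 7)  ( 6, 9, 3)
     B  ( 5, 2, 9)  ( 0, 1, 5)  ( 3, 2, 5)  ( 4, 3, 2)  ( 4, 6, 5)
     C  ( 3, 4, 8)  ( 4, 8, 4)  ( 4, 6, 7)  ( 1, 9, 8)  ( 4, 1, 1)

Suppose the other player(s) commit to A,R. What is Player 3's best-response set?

u_3(X vs A,R) = 8
u_3(Y vs A,R) = 2
u_3(Z vs A,R) = 8
u_3(W vs A,R) = 1
u_3(V vs A,R) = 5
max payoff 8 at {X,Z}

BR_3 = {X,Z}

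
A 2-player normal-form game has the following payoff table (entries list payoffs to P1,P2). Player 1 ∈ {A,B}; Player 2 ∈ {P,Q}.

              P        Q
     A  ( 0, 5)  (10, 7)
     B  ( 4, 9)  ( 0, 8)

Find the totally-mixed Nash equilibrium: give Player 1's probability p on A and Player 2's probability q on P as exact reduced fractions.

P1 indiff ⇒ q·0+(1-q)·10 = q·4+(1-q)·0 ⇒ q(-4) = (1-q)(-10) ⇒ q = 5/7
P2 indiff ⇒ p·5+(1-p)·9 = p·7+(1-p)·8 ⇒ p(-2) = (1-p)(-1) ⇒ p = 1/3

p=1/3, q=5/7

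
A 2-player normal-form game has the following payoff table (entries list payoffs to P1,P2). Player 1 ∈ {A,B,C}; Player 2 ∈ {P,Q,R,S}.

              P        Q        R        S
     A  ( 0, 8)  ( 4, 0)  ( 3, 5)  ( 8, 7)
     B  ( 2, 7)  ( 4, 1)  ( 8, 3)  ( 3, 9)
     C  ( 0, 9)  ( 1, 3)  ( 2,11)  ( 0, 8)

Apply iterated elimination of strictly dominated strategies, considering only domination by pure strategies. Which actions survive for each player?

P1 drop C (B beats it: P:2>0 Q:4>1 R:8>2 S:3>0)
P2 drop Q (P beats it: A:8>0 B:7>1)
P2 drop R (P beats it: A:8>5 B:7>3)
P1→{A,B} P2→{P,S}

Remaining: P1:{A,B} P2:{P,S}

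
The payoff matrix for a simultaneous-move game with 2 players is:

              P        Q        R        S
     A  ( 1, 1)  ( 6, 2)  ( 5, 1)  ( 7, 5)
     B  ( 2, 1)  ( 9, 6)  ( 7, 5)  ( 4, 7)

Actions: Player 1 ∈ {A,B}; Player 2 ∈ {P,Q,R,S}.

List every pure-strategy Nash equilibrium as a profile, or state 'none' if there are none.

PSNE = {(A,S)}

(A,P): not NE [P1→B gives 2>1; P2→S gives 5>1]
(A,Q): not NE [P1→B gives 9>6; P2→S gives 5>2]
(A,R): not NE [P1→B gives 7>5; P2→S gives 5>1]
(A,S): NE
(B,P): not NE [P2→S gives 7>1]
(B,Q): not NE [P2→S gives 7>6]
(B,R): not NE [P2→S gives 7>5]
(B,S): not NE [P1→A gives 7>4]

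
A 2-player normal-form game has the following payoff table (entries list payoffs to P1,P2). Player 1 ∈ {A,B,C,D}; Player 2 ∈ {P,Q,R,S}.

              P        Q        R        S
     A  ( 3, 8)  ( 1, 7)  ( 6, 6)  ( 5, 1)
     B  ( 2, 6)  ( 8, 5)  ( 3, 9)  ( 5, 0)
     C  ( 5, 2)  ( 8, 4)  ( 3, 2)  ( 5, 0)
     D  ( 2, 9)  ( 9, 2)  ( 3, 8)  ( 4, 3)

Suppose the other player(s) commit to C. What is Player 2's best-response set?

u_2(P vs C) = 2
u_2(Q vs C) = 4
u_2(R vs C) = 2
u_2(S vs C) = 0
max payoff 4 at {Q}

BR_2 = {Q}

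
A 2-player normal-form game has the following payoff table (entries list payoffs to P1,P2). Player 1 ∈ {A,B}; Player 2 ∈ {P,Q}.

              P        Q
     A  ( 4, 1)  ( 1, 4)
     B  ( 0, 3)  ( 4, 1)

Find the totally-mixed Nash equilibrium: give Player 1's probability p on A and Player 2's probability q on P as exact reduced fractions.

P1 indiff ⇒ q·4+(1-q)·1 = q·0+(1-q)·4 ⇒ q(4) = (1-q)(3) ⇒ q = 3/7
P2 indiff ⇒ p·1+(1-p)·3 = p·4+(1-p)·1 ⇒ p(-3) = (1-p)(-2) ⇒ p = 2/5

(p,q) = (2/5, 3/7)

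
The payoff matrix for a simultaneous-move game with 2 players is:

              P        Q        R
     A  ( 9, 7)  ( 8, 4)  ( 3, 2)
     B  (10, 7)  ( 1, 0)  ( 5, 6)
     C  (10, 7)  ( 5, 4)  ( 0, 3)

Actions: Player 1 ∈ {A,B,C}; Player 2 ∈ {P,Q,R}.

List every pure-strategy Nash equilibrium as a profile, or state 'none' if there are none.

PSNE = {(B,P), (C,P)}

(A,P): not NE [P1→C gives 10>9]
(A,Q): not NE [P2→P gives 7>4]
(A,R): not NE [P1→B gives 5>3; P2→P gives 7>2]
(B,P): NE
(B,Q): not NE [P1→A gives 8>1; P2→P gives 7>0]
(B,R): not NE [P2→P gives 7>6]
(C,P): NE
(C,Q): not NE [P1→A gives 8>5; P2→P gives 7>4]
(C,R): not NE [P1→B gives 5>0; P2→P gives 7>3]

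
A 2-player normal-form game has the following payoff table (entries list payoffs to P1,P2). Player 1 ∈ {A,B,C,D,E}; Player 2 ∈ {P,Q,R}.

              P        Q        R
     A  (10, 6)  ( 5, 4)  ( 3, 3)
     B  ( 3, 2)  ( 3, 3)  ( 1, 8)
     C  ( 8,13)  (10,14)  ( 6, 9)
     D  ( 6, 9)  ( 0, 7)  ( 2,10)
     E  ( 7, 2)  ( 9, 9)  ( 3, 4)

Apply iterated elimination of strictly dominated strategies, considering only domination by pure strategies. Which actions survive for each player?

P1 drop B (A beats it: P:10>3 Q:5>3 R:3>1)
P1 drop D (A beats it: P:10>6 Q:5>0 R:3>2)
P1 drop E (C beats it: P:8>7 Q:10>9 R:6>3)
P2 drop R (P beats it: A:6>3 C:13>9)
P1→{A,C} P2→{P,Q}

IESDS → P1:{A,C} P2:{P,Q}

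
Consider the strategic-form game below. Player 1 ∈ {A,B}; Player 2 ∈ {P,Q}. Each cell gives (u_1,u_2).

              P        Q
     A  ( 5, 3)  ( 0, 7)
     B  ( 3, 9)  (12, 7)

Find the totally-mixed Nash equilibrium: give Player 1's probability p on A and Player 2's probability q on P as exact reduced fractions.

P1 mixes 1/3 on A; P2 mixes 6/7 on P

P1 indiff ⇒ q·5+(1-q)·0 = q·3+(1-q)·12 ⇒ q(2) = (1-q)(12) ⇒ q = 6/7
P2 indiff ⇒ p·3+(1-p)·9 = p·7+(1-p)·7 ⇒ p(-4) = (1-p)(-2) ⇒ p = 1/3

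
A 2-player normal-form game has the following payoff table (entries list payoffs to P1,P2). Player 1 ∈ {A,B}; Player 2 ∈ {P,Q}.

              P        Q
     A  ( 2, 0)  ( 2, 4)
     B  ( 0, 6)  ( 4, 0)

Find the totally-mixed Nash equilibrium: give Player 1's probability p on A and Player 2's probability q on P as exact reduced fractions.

P1 indiff ⇒ q·2+(1-q)·2 = q·0+(1-q)·4 ⇒ q(2) = (1-q)(2) ⇒ q = 1/2
P2 indiff ⇒ p·0+(1-p)·6 = p·4+(1-p)·0 ⇒ p(-4) = (1-p)(-6) ⇒ p = 3/5

P1 mixes 3/5 on A; P2 mixes 1/2 on P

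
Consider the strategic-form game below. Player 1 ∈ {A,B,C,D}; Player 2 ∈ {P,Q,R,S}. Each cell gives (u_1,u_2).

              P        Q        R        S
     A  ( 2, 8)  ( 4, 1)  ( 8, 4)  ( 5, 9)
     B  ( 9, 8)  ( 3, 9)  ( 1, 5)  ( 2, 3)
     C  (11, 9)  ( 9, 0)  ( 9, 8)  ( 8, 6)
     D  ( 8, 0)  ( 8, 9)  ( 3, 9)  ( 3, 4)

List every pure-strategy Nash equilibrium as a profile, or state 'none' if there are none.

NE set: (C,P)

(A,P): not NE [P1→C gives 11>2; P2→S gives 9>8]
(A,Q): not NE [P1→C gives 9>4; P2→S gives 9>1]
(A,R): not NE [P1→C gives 9>8; P2→S gives 9>4]
(A,S): not NE [P1→C gives 8>5]
(B,P): not NE [P1→C gives 11>9; P2→Q gives 9>8]
(B,Q): not NE [P1→C gives 9>3]
(B,R): not NE [P1→C gives 9>1; P2→Q gives 9>5]
(B,S): not NE [P1→C gives 8>2; P2→Q gives 9>3]
(C,P): NE
(C,Q): not NE [P2→P gives 9>0]
(C,R): not NE [P2→P gives 9>8]
(C,S): not NE [P2→P gives 9>6]
(D,P): not NE [P1→C gives 11>8; P2→R gives 9>0]
(D,Q): not NE [P1→C gives 9>8]
(D,R): not NE [P1→C gives 9>3]
(D,S): not NE [P1→C gives 8>3; P2→R gives 9>4]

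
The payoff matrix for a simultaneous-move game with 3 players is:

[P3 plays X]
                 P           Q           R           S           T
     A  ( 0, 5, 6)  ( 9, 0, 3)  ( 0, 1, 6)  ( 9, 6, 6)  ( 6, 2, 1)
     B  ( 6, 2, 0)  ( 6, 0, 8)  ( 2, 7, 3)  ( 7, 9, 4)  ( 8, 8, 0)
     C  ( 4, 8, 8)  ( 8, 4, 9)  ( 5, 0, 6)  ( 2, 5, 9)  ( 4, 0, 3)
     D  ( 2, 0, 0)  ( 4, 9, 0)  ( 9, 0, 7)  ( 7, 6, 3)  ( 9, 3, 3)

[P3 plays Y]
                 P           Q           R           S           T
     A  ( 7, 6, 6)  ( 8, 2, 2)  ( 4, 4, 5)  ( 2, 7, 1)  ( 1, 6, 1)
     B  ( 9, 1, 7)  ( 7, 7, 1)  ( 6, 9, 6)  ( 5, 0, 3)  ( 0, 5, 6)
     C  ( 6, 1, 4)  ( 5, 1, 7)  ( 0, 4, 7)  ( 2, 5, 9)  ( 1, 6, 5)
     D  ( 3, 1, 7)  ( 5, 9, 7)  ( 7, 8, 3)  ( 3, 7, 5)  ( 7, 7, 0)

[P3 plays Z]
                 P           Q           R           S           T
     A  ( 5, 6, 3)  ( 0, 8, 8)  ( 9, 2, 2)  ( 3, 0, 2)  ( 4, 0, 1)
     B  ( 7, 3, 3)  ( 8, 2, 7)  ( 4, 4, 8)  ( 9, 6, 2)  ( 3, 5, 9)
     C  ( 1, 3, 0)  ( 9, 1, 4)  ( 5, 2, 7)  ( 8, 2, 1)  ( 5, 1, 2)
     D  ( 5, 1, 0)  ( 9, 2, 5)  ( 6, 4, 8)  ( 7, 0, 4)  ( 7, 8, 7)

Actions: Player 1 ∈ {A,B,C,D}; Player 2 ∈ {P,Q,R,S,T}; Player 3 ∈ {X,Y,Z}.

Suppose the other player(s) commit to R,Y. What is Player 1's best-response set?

u_1(A vs R,Y) = 4
u_1(B vs R,Y) = 6
u_1(C vs R,Y) = 0
u_1(D vs R,Y) = 7
max payoff 7 at {D}

P1 best: {D}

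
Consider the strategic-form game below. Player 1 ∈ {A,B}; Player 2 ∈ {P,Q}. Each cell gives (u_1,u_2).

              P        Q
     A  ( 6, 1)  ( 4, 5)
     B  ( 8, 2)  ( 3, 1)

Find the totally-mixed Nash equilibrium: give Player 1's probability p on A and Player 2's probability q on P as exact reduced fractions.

P1 indiff ⇒ q·6+(1-q)·4 = q·8+(1-q)·3 ⇒ q(-2) = (1-q)(-1) ⇒ q = 1/3
P2 indiff ⇒ p·1+(1-p)·2 = p·5+(1-p)·1 ⇒ p(-4) = (1-p)(-1) ⇒ p = 1/5

p=1/5, q=1/3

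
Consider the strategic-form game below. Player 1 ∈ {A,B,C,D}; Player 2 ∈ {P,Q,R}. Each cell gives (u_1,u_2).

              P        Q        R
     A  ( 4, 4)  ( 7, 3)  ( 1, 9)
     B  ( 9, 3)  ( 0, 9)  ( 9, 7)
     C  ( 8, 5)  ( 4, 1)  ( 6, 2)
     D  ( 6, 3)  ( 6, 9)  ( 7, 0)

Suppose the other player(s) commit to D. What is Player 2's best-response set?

BR_2 = {Q}

u_2(P vs D) = 3
u_2(Q vs D) = 9
u_2(R vs D) = 0
max payoff 9 at {Q}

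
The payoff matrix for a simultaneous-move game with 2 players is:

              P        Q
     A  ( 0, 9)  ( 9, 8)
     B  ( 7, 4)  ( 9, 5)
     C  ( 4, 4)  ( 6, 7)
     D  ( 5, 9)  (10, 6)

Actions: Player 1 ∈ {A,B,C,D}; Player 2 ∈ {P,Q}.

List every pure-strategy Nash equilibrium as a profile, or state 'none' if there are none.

Equilibria: none

(A,P): not NE [P1→B gives 7>0]
(A,Q): not NE [P1→D gives 10>9; P2→P gives 9>8]
(B,P): not NE [P2→Q gives 5>4]
(B,Q): not NE [P1→D gives 10>9]
(C,P): not NE [P1→B gives 7>4; P2→Q gives 7>4]
(C,Q): not NE [P1→D gives 10>6]
(D,P): not NE [P1→B gives 7>5]
(D,Q): not NE [P2→P gives 9>6]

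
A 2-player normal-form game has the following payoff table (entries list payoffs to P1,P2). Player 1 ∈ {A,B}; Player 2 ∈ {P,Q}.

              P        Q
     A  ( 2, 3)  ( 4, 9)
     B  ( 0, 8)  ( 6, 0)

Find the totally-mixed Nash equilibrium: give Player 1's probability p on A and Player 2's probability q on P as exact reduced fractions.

P1 indiff ⇒ q·2+(1-q)·4 = q·0+(1-q)·6 ⇒ q(2) = (1-q)(2) ⇒ q = 1/2
P2 indiff ⇒ p·3+(1-p)·8 = p·9+(1-p)·0 ⇒ p(-6) = (1-p)(-8) ⇒ p = 4/7

P1 mixes 4/7 on A; P2 mixes 1/2 on P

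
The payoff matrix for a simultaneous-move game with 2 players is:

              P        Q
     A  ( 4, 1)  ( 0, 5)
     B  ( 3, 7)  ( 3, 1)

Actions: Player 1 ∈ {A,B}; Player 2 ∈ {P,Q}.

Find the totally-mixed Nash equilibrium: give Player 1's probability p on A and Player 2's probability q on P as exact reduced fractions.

(p,q) = (3/5, 3/4)

P1 indiff ⇒ q·4+(1-q)·0 = q·3+(1-q)·3 ⇒ q(1) = (1-q)(3) ⇒ q = 3/4
P2 indiff ⇒ p·1+(1-p)·7 = p·5+(1-p)·1 ⇒ p(-4) = (1-p)(-6) ⇒ p = 3/5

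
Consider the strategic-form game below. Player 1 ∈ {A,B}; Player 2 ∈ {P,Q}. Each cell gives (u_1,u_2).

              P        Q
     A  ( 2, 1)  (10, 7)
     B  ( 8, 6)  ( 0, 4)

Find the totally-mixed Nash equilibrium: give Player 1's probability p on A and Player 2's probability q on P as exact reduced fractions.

(p,q) = (1/4, 5/8)

P1 indiff ⇒ q·2+(1-q)·10 = q·8+(1-q)·0 ⇒ q(-6) = (1-q)(-10) ⇒ q = 5/8
P2 indiff ⇒ p·1+(1-p)·6 = p·7+(1-p)·4 ⇒ p(-6) = (1-p)(-2) ⇒ p = 1/4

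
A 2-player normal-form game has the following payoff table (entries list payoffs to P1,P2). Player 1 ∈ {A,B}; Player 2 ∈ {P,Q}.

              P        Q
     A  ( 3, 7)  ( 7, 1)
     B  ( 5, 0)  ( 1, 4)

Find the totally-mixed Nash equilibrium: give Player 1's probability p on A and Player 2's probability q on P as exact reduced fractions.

P1 indiff ⇒ q·3+(1-q)·7 = q·5+(1-q)·1 ⇒ q(-2) = (1-q)(-6) ⇒ q = 3/4
P2 indiff ⇒ p·7+(1-p)·0 = p·1+(1-p)·4 ⇒ p(6) = (1-p)(4) ⇒ p = 2/5

P1 mixes 2/5 on A; P2 mixes 3/4 on P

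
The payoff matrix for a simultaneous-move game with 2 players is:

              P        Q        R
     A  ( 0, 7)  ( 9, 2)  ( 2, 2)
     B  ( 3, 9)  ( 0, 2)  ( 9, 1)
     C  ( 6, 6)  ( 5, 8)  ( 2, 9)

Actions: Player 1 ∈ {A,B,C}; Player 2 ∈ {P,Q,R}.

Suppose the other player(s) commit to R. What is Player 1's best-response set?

u_1(A vs R) = 2
u_1(B vs R) = 9
u_1(C vs R) = 2
max payoff 9 at {B}

BR_1 = {B}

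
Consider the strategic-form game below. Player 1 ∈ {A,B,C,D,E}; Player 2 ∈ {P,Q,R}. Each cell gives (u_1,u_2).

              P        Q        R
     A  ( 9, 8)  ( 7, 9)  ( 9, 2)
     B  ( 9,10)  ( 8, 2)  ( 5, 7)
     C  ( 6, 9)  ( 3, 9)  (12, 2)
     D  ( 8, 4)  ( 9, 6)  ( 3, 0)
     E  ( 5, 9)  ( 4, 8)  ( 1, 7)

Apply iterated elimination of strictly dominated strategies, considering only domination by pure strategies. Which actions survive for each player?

Remaining: P1:{A,B,D} P2:{P,Q}

P1 drop E (A beats it: P:9>5 Q:7>4 R:9>1)
P2 drop R (P beats it: A:8>2 B:10>7 C:9>2 D:4>0)
P1 drop C (A beats it: P:9>6 Q:7>3)
P1→{A,B,D} P2→{P,Q}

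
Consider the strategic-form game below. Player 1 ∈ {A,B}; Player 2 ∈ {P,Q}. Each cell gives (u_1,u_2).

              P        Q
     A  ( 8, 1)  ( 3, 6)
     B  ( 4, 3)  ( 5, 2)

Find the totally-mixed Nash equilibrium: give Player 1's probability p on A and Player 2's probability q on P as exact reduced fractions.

p=1/6, q=1/3

P1 indiff ⇒ q·8+(1-q)·3 = q·4+(1-q)·5 ⇒ q(4) = (1-q)(2) ⇒ q = 1/3
P2 indiff ⇒ p·1+(1-p)·3 = p·6+(1-p)·2 ⇒ p(-5) = (1-p)(-1) ⇒ p = 1/6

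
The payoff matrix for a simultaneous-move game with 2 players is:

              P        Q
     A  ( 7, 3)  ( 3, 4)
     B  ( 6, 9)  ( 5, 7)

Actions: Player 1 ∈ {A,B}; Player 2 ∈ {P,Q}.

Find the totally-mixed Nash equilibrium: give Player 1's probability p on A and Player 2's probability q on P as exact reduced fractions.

P1 mixes 2/3 on A; P2 mixes 2/3 on P

P1 indiff ⇒ q·7+(1-q)·3 = q·6+(1-q)·5 ⇒ q(1) = (1-q)(2) ⇒ q = 2/3
P2 indiff ⇒ p·3+(1-p)·9 = p·4+(1-p)·7 ⇒ p(-1) = (1-p)(-2) ⇒ p = 2/3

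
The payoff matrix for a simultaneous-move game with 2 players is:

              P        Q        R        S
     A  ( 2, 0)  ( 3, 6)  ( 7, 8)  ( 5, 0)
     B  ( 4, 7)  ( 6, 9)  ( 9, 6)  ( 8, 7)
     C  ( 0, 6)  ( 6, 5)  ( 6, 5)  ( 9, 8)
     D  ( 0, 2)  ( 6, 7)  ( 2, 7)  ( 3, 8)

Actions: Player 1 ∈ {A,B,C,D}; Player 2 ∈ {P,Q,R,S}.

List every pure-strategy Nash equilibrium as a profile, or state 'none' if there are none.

(A,P): not NE [P1→B gives 4>2; P2→R gives 8>0]
(A,Q): not NE [P1→D gives 6>3; P2→R gives 8>6]
(A,R): not NE [P1→B gives 9>7]
(A,S): not NE [P1→C gives 9>5; P2→R gives 8>0]
(B,P): not NE [P2→Q gives 9>7]
(B,Q): NE
(B,R): not NE [P2→Q gives 9>6]
(B,S): not NE [P1→C gives 9>8; P2→Q gives 9>7]
(C,P): not NE [P1→B gives 4>0; P2→S gives 8>6]
(C,Q): not NE [P2→S gives 8>5]
(C,R): not NE [P1→B gives 9>6; P2→S gives 8>5]
(C,S): NE
(D,P): not NE [P1→B gives 4>0; P2→S gives 8>2]
(D,Q): not NE [P2→S gives 8>7]
(D,R): not NE [P1→B gives 9>2; P2→S gives 8>7]
(D,S): not NE [P1→C gives 9>3]

PSNE = {(B,Q), (C,S)}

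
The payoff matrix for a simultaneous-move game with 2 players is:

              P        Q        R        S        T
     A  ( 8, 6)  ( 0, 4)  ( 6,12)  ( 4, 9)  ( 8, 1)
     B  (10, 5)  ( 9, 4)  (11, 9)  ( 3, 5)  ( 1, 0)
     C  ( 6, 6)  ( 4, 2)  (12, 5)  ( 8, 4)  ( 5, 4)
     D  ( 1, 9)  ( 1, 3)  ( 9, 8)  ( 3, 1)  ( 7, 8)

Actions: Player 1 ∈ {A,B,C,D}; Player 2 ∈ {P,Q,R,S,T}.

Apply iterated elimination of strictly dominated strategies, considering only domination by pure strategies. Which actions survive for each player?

Remaining: P1:{B,C} P2:{P,R}

P2 drop Q (P beats it: A:6>4 B:5>4 C:6>2 D:9>3)
P2 drop S (R beats it: A:12>9 B:9>5 C:5>4 D:8>1)
P2 drop T (P beats it: A:6>1 B:5>0 C:6>4 D:9>8)
P1 drop A (B beats it: P:10>8 R:11>6)
P1 drop D (B beats it: P:10>1 R:11>9)
P1→{B,C} P2→{P,R}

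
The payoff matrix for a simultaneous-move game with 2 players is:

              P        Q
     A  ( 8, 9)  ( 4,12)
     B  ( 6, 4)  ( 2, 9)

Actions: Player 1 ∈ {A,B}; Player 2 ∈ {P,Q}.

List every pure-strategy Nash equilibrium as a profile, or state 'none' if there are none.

Nash profiles: (A,Q)

(A,P): not NE [P2→Q gives 12>9]
(A,Q): NE
(B,P): not NE [P1→A gives 8>6; P2→Q gives 9>4]
(B,Q): not NE [P1→A gives 4>2]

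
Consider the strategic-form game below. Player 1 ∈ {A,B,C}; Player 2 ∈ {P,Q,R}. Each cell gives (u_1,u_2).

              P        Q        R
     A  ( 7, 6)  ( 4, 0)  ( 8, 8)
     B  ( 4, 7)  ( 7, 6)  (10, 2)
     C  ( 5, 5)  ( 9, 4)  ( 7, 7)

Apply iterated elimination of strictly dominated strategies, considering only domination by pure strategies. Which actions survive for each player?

IESDS → P1:{A,B} P2:{P,R}

P2 drop Q (P beats it: A:6>0 B:7>6 C:5>4)
P1 drop C (A beats it: P:7>5 R:8>7)
P1→{A,B} P2→{P,R}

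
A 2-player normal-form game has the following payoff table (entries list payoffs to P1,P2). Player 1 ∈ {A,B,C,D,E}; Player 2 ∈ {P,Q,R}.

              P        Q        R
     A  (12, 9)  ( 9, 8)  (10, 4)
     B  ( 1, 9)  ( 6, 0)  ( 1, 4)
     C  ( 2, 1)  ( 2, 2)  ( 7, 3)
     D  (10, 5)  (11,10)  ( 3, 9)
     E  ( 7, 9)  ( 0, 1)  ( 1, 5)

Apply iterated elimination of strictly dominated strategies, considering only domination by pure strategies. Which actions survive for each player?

P1 drop B (A beats it: P:12>1 Q:9>6 R:10>1)
P1 drop C (A beats it: P:12>2 Q:9>2 R:10>7)
P1 drop E (A beats it: P:12>7 Q:9>0 R:10>1)
P2 drop R (Q beats it: A:8>4 D:10>9)
P1→{A,D} P2→{P,Q}

Survivors P1:{A,D} P2:{P,Q}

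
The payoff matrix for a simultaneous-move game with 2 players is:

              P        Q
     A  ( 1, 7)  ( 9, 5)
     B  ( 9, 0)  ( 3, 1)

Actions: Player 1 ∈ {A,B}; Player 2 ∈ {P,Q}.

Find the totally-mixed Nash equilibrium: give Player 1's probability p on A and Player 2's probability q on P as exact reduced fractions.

P1 mixes 1/3 on A; P2 mixes 3/7 on P

P1 indiff ⇒ q·1+(1-q)·9 = q·9+(1-q)·3 ⇒ q(-8) = (1-q)(-6) ⇒ q = 3/7
P2 indiff ⇒ p·7+(1-p)·0 = p·5+(1-p)·1 ⇒ p(2) = (1-p)(1) ⇒ p = 1/3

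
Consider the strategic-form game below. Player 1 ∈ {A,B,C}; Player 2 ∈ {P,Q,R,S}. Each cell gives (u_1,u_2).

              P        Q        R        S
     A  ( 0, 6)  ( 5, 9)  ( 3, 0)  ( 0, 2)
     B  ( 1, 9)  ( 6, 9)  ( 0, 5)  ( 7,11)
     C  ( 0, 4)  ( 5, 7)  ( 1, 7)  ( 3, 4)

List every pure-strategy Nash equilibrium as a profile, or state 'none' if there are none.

(A,P): not NE [P1→B gives 1>0; P2→Q gives 9>6]
(A,Q): not NE [P1→B gives 6>5]
(A,R): not NE [P2→Q gives 9>0]
(A,S): not NE [P1→B gives 7>0; P2→Q gives 9>2]
(B,P): not NE [P2→S gives 11>9]
(B,Q): not NE [P2→S gives 11>9]
(B,R): not NE [P1→A gives 3>0; P2→S gives 11>5]
(B,S): NE
(C,P): not NE [P1→B gives 1>0; P2→R gives 7>4]
(C,Q): not NE [P1→B gives 6>5]
(C,R): not NE [P1→A gives 3>1]
(C,S): not NE [P1→B gives 7>3; P2→R gives 7>4]

PSNE = {(B,S)}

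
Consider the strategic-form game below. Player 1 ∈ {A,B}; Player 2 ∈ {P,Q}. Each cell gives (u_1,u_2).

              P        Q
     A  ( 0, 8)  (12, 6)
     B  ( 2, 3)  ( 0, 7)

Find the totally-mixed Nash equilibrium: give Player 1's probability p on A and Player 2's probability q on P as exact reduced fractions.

P1 indiff ⇒ q·0+(1-q)·12 = q·2+(1-q)·0 ⇒ q(-2) = (1-q)(-12) ⇒ q = 6/7
P2 indiff ⇒ p·8+(1-p)·3 = p·6+(1-p)·7 ⇒ p(2) = (1-p)(4) ⇒ p = 2/3

p=2/3, q=6/7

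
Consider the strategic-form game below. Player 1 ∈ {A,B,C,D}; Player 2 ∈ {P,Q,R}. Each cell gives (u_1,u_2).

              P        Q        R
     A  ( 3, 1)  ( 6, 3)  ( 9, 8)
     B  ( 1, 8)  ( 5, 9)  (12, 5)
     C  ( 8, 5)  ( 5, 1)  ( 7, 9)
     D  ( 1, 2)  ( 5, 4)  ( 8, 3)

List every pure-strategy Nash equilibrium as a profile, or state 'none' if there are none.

No pure NE.

(A,P): not NE [P1→C gives 8>3; P2→R gives 8>1]
(A,Q): not NE [P2→R gives 8>3]
(A,R): not NE [P1→B gives 12>9]
(B,P): not NE [P1→C gives 8>1; P2→Q gives 9>8]
(B,Q): not NE [P1→A gives 6>5]
(B,R): not NE [P2→Q gives 9>5]
(C,P): not NE [P2→R gives 9>5]
(C,Q): not NE [P1→A gives 6>5; P2→R gives 9>1]
(C,R): not NE [P1→B gives 12>7]
(D,P): not NE [P1→C gives 8>1; P2→Q gives 4>2]
(D,Q): not NE [P1→A gives 6>5]
(D,R): not NE [P1→B gives 12>8; P2→Q gives 4>3]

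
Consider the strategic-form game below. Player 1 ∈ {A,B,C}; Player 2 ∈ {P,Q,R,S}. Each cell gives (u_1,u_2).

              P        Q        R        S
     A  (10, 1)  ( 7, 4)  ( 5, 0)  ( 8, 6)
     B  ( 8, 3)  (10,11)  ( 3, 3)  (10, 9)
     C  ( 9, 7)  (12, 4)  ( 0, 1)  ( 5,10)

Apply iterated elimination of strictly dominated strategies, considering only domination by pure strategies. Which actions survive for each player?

Remaining: P1:{B,C} P2:{Q,S}

P2 drop P (S beats it: A:6>1 B:9>3 C:10>7)
P2 drop R (Q beats it: A:4>0 B:11>3 C:4>1)
P1 drop A (B beats it: Q:10>7 S:10>8)
P1→{B,C} P2→{Q,S}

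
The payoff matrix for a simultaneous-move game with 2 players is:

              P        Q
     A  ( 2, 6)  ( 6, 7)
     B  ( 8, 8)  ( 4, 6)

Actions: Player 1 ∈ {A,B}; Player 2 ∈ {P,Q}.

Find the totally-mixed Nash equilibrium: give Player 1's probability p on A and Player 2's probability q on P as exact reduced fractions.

(p,q) = (2/3, 1/4)

P1 indiff ⇒ q·2+(1-q)·6 = q·8+(1-q)·4 ⇒ q(-6) = (1-q)(-2) ⇒ q = 1/4
P2 indiff ⇒ p·6+(1-p)·8 = p·7+(1-p)·6 ⇒ p(-1) = (1-p)(-2) ⇒ p = 2/3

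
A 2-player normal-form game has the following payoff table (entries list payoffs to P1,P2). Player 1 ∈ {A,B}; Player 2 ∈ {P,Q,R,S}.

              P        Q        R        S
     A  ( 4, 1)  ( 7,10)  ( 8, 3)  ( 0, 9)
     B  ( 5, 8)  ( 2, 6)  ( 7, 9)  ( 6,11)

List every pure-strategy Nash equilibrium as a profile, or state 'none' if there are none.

NE set: (A,Q), (B,S)

(A,P): not NE [P1→B gives 5>4; P2→Q gives 10>1]
(A,Q): NE
(A,R): not NE [P2→Q gives 10>3]
(A,S): not NE [P1→B gives 6>0; P2→Q gives 10>9]
(B,P): not NE [P2→S gives 11>8]
(B,Q): not NE [P1→A gives 7>2; P2→S gives 11>6]
(B,R): not NE [P1→A gives 8>7; P2→S gives 11>9]
(B,S): NE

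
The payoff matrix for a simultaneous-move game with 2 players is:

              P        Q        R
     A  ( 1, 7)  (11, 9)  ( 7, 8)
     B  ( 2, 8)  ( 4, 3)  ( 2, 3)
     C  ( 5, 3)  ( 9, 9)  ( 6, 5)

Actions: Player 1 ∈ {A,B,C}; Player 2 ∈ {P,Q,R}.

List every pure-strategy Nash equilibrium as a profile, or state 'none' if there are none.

Nash profiles: (A,Q)

(A,P): not NE [P1→C gives 5>1; P2→Q gives 9>7]
(A,Q): NE
(A,R): not NE [P2→Q gives 9>8]
(B,P): not NE [P1→C gives 5>2]
(B,Q): not NE [P1→A gives 11>4; P2→P gives 8>3]
(B,R): not NE [P1→A gives 7>2; P2→P gives 8>3]
(C,P): not NE [P2→Q gives 9>3]
(C,Q): not NE [P1→A gives 11>9]
(C,R): not NE [P1→A gives 7>6; P2→Q gives 9>5]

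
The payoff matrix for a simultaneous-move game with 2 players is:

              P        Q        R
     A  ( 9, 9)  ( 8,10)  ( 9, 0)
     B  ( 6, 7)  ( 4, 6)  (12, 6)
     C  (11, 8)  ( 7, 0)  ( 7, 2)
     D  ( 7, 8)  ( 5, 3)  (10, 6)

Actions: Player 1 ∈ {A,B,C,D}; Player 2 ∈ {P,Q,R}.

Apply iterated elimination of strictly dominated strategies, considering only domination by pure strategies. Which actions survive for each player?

IESDS → P1:{A,C} P2:{P,Q}

P2 drop R (P beats it: A:9>0 B:7>6 C:8>2 D:8>6)
P1 drop B (A beats it: P:9>6 Q:8>4)
P1 drop D (A beats it: P:9>7 Q:8>5)
P1→{A,C} P2→{P,Q}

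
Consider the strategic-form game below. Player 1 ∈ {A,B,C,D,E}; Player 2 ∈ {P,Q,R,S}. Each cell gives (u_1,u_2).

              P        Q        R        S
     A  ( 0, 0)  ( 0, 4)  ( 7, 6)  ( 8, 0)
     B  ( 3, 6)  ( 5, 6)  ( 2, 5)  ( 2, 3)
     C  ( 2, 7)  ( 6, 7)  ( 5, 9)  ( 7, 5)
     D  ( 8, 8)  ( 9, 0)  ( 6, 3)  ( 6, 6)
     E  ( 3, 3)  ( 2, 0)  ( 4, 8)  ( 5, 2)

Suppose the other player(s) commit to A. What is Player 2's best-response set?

BR_2 = {R}

u_2(P vs A) = 0
u_2(Q vs A) = 4
u_2(R vs A) = 6
u_2(S vs A) = 0
max payoff 6 at {R}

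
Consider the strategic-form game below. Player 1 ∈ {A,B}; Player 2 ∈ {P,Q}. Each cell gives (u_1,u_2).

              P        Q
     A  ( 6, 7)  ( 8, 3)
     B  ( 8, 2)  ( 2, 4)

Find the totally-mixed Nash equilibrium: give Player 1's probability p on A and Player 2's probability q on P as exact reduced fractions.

P1 indiff ⇒ q·6+(1-q)·8 = q·8+(1-q)·2 ⇒ q(-2) = (1-q)(-6) ⇒ q = 3/4
P2 indiff ⇒ p·7+(1-p)·2 = p·3+(1-p)·4 ⇒ p(4) = (1-p)(2) ⇒ p = 1/3

(p,q) = (1/3, 3/4)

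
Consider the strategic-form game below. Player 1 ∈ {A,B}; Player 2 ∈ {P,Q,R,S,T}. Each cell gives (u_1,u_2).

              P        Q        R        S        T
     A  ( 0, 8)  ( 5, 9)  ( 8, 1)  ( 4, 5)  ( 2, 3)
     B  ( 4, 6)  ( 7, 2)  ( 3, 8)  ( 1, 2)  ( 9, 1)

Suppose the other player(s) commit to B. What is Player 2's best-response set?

argmax u_2 = {R}

u_2(P vs B) = 6
u_2(Q vs B) = 2
u_2(R vs B) = 8
u_2(S vs B) = 2
u_2(T vs B) = 1
max payoff 8 at {R}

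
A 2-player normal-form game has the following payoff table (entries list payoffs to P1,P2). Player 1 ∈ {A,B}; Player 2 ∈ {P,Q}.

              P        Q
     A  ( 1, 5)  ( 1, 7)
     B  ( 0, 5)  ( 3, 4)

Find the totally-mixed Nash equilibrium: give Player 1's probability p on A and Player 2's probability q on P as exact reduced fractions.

P1 indiff ⇒ q·1+(1-q)·1 = q·0+(1-q)·3 ⇒ q(1) = (1-q)(2) ⇒ q = 2/3
P2 indiff ⇒ p·5+(1-p)·5 = p·7+(1-p)·4 ⇒ p(-2) = (1-p)(-1) ⇒ p = 1/3

p=1/3, q=2/3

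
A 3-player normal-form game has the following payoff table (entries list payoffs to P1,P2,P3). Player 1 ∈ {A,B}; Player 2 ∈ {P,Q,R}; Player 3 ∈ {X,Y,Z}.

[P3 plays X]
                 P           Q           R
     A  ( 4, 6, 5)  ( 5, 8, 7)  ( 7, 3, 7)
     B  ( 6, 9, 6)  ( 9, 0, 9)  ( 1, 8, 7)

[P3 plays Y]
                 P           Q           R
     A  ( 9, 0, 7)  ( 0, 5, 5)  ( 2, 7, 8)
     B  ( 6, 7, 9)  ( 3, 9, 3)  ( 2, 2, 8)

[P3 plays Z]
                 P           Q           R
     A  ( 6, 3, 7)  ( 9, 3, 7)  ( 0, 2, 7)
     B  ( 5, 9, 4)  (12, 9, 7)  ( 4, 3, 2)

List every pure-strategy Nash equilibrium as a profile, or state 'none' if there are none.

(A,P,X): not NE [P1→B gives 6>4; P2→Q gives 8>6; P3→Z gives 7>5]
(A,P,Y): not NE [P2→R gives 7>0]
(A,P,Z): NE
(A,Q,X): not NE [P1→B gives 9>5]
(A,Q,Y): not NE [P1→B gives 3>0; P2→R gives 7>5; P3→Z gives 7>5]
(A,Q,Z): not NE [P1→B gives 12>9]
(A,R,X): not NE [P2→Q gives 8>3; P3→Y gives 8>7]
(A,R,Y): NE
(A,R,Z): not NE [P1→B gives 4>0; P2→Q gives 3>2; P3→Y gives 8>7]
(B,P,X): not NE [P3→Y gives 9>6]
(B,P,Y): not NE [P1→A gives 9>6; P2→Q gives 9>7]
(B,P,Z): not NE [P1→A gives 6>5; P3→Y gives 9>4]
(B,Q,X): not NE [P2→P gives 9>0]
(B,Q,Y): not NE [P3→X gives 9>3]
(B,Q,Z): not NE [P3→X gives 9>7]
(B,R,X): not NE [P1→A gives 7>1; P2→P gives 9>8; P3→Y gives 8>7]
(B,R,Y): not NE [P2→Q gives 9>2]
(B,R,Z): not NE [P2→Q gives 9>3; P3→Y gives 8>2]

NE set: (A,P,Z), (A,R,Y)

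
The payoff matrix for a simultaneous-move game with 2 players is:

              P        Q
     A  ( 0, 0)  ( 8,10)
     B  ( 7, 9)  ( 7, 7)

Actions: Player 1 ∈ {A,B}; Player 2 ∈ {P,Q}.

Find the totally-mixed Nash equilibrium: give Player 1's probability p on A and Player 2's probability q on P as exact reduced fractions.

P1 indiff ⇒ q·0+(1-q)·8 = q·7+(1-q)·7 ⇒ q(-7) = (1-q)(-1) ⇒ q = 1/8
P2 indiff ⇒ p·0+(1-p)·9 = p·10+(1-p)·7 ⇒ p(-10) = (1-p)(-2) ⇒ p = 1/6

p=1/6, q=1/8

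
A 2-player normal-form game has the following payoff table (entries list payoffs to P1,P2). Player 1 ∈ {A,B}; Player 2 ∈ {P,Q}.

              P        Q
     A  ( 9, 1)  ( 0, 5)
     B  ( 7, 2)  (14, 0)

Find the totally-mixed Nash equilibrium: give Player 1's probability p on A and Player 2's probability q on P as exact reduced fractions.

P1 indiff ⇒ q·9+(1-q)·0 = q·7+(1-q)·14 ⇒ q(2) = (1-q)(14) ⇒ q = 7/8
P2 indiff ⇒ p·1+(1-p)·2 = p·5+(1-p)·0 ⇒ p(-4) = (1-p)(-2) ⇒ p = 1/3

P1 mixes 1/3 on A; P2 mixes 7/8 on P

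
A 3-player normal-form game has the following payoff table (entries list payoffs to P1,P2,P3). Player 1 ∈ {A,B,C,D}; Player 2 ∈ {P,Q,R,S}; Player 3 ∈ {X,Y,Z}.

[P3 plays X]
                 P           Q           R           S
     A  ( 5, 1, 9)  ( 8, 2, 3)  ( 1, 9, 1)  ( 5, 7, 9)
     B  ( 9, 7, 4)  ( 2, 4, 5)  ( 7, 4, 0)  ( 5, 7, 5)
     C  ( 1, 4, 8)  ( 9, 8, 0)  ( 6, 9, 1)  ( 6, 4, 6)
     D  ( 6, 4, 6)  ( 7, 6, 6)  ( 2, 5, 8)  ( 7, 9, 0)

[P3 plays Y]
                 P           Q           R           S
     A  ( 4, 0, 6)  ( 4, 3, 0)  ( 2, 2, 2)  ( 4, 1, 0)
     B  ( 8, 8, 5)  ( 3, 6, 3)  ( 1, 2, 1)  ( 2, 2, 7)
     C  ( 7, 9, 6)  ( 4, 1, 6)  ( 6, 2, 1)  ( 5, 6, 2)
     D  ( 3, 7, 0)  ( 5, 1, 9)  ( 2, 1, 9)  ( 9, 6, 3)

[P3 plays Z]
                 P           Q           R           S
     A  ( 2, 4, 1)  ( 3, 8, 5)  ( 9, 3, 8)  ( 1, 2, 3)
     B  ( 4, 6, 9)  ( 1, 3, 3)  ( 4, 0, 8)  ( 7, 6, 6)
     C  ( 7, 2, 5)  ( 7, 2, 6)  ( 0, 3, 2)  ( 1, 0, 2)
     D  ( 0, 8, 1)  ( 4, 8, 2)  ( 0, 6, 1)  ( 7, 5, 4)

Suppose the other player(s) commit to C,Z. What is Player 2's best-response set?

BR_2 = {R}

u_2(P vs C,Z) = 2
u_2(Q vs C,Z) = 2
u_2(R vs C,Z) = 3
u_2(S vs C,Z) = 0
max payoff 3 at {R}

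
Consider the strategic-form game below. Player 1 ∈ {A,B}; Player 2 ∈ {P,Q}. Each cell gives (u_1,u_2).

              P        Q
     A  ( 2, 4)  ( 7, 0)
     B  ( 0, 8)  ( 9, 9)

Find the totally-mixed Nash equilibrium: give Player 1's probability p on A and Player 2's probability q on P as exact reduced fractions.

P1 indiff ⇒ q·2+(1-q)·7 = q·0+(1-q)·9 ⇒ q(2) = (1-q)(2) ⇒ q = 1/2
P2 indiff ⇒ p·4+(1-p)·8 = p·0+(1-p)·9 ⇒ p(4) = (1-p)(1) ⇒ p = 1/5

P1 mixes 1/5 on A; P2 mixes 1/2 on P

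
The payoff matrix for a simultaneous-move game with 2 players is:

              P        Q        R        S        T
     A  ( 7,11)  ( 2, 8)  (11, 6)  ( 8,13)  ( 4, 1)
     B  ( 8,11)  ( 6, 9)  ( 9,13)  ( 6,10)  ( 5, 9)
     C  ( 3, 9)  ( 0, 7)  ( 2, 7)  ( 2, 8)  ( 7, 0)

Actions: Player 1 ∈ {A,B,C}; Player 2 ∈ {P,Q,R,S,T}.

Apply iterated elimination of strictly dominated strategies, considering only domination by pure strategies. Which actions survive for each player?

Survivors P1:{A,B} P2:{P,R,S}

P2 drop Q (P beats it: A:11>8 B:11>9 C:9>7)
P2 drop T (P beats it: A:11>1 B:11>9 C:9>0)
P1 drop C (A beats it: P:7>3 R:11>2 S:8>2)
P1→{A,B} P2→{P,R,S}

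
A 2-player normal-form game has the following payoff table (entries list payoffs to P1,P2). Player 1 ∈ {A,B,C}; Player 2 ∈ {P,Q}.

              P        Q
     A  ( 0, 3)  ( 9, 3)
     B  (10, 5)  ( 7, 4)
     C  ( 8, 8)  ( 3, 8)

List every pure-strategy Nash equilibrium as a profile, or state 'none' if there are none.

PSNE = {(A,Q), (B,P)}

(A,P): not NE [P1→B gives 10>0]
(A,Q): NE
(B,P): NE
(B,Q): not NE [P1→A gives 9>7; P2→P gives 5>4]
(C,P): not NE [P1→B gives 10>8]
(C,Q): not NE [P1→A gives 9>3]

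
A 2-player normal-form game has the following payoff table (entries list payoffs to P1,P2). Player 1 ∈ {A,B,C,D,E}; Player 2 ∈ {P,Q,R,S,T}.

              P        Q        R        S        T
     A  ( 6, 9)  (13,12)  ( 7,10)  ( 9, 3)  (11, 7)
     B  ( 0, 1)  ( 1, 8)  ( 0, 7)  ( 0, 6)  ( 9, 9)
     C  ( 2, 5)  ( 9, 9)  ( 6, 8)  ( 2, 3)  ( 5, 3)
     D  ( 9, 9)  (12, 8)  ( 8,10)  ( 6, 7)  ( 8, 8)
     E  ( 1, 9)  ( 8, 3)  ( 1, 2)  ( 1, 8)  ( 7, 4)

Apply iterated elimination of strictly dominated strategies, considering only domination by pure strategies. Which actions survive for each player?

P1 drop B (A beats it: P:6>0 Q:13>1 R:7>0 S:9>0 T:11>9)
P1 drop C (A beats it: P:6>2 Q:13>9 R:7>6 S:9>2 T:11>5)
P1 drop E (A beats it: P:6>1 Q:13>8 R:7>1 S:9>1 T:11>7)
P2 drop P (R beats it: A:10>9 D:10>9)
P2 drop S (Q beats it: A:12>3 D:8>7)
P2 drop T (R beats it: A:10>7 D:10>8)
P1→{A,D} P2→{Q,R}

IESDS → P1:{A,D} P2:{Q,R}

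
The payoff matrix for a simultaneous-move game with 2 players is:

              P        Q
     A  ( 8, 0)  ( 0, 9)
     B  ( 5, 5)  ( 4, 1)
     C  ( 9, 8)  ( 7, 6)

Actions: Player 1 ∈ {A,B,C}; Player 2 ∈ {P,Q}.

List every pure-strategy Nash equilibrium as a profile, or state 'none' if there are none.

(A,P): not NE [P1→C gives 9>8; P2→Q gives 9>0]
(A,Q): not NE [P1→C gives 7>0]
(B,P): not NE [P1→C gives 9>5]
(B,Q): not NE [P1→C gives 7>4; P2→P gives 5>1]
(C,P): NE
(C,Q): not NE [P2→P gives 8>6]

Nash profiles: (C,P)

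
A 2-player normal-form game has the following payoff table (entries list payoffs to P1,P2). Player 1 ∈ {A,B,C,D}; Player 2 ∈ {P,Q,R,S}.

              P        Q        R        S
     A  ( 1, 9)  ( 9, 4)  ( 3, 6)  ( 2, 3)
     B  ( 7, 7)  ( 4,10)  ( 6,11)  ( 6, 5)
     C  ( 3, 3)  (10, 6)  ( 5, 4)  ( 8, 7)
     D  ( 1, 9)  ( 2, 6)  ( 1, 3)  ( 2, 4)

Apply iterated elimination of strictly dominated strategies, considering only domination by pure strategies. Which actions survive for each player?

Survivors P1:{B,C} P2:{Q,R,S}

P1 drop A (C beats it: P:3>1 Q:10>9 R:5>3 S:8>2)
P1 drop D (B beats it: P:7>1 Q:4>2 R:6>1 S:6>2)
P2 drop P (Q beats it: B:10>7 C:6>3)
P1→{B,C} P2→{Q,R,S}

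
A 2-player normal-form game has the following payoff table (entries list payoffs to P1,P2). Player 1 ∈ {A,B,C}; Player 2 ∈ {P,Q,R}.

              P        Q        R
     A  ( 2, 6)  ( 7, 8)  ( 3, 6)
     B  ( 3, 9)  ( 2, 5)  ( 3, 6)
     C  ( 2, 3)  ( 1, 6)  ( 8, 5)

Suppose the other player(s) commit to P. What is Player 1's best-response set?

argmax u_1 = {B}

u_1(A vs P) = 2
u_1(B vs P) = 3
u_1(C vs P) = 2
max payoff 3 at {B}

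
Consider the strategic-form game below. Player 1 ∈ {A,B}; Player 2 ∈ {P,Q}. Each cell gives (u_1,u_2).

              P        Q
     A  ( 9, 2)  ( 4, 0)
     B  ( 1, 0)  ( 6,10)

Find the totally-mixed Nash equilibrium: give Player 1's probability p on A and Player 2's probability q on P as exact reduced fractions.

p=5/6, q=1/5

P1 indiff ⇒ q·9+(1-q)·4 = q·1+(1-q)·6 ⇒ q(8) = (1-q)(2) ⇒ q = 1/5
P2 indiff ⇒ p·2+(1-p)·0 = p·0+(1-p)·10 ⇒ p(2) = (1-p)(10) ⇒ p = 5/6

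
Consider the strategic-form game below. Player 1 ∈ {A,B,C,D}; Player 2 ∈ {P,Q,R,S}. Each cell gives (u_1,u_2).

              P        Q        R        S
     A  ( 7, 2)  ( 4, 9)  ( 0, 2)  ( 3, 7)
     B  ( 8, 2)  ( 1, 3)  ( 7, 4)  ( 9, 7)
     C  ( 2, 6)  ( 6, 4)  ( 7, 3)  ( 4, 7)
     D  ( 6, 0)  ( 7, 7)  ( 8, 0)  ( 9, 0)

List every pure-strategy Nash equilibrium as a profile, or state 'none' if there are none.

NE set: (B,S), (D,Q)

(A,P): not NE [P1→B gives 8>7; P2→Q gives 9>2]
(A,Q): not NE [P1→D gives 7>4]
(A,R): not NE [P1→D gives 8>0; P2→Q gives 9>2]
(A,S): not NE [P1→D gives 9>3; P2→Q gives 9>7]
(B,P): not NE [P2→S gives 7>2]
(B,Q): not NE [P1→D gives 7>1; P2→S gives 7>3]
(B,R): not NE [P1→D gives 8>7; P2→S gives 7>4]
(B,S): NE
(C,P): not NE [P1→B gives 8>2; P2→S gives 7>6]
(C,Q): not NE [P1→D gives 7>6; P2→S gives 7>4]
(C,R): not NE [P1→D gives 8>7; P2→S gives 7>3]
(C,S): not NE [P1→D gives 9>4]
(D,P): not NE [P1→B gives 8>6; P2→Q gives 7>0]
(D,Q): NE
(D,R): not NE [P2→Q gives 7>0]
(D,S): not NE [P2→Q gives 7>0]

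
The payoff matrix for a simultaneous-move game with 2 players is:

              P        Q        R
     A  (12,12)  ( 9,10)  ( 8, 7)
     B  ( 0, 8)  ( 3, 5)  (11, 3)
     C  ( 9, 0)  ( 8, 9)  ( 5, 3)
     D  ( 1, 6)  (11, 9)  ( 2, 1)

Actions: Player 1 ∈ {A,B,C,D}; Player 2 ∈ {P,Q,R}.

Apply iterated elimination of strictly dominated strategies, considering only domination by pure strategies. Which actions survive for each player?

IESDS → P1:{A,D} P2:{P,Q}

P1 drop C (A beats it: P:12>9 Q:9>8 R:8>5)
P2 drop R (P beats it: A:12>7 B:8>3 D:6>1)
P1 drop B (A beats it: P:12>0 Q:9>3)
P1→{A,D} P2→{P,Q}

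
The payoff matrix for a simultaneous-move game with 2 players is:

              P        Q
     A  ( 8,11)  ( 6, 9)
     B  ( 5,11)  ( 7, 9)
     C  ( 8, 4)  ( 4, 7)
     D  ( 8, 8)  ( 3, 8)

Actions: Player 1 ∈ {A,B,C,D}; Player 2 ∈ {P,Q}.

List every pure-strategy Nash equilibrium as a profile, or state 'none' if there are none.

(A,P): NE
(A,Q): not NE [P1→B gives 7>6; P2→P gives 11>9]
(B,P): not NE [P1→D gives 8>5]
(B,Q): not NE [P2→P gives 11>9]
(C,P): not NE [P2→Q gives 7>4]
(C,Q): not NE [P1→B gives 7>4]
(D,P): NE
(D,Q): not NE [P1→B gives 7>3]

PSNE = {(A,P), (D,P)}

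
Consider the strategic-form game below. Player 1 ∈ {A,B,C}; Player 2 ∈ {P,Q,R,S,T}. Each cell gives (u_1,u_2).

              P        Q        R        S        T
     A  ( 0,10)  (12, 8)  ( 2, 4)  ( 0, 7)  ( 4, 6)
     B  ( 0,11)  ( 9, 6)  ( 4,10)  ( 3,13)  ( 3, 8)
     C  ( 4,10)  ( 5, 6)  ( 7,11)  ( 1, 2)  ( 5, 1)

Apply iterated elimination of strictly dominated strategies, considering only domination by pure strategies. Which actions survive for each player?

Survivors P1:{B,C} P2:{P,R,S}

P2 drop Q (P beats it: A:10>8 B:11>6 C:10>6)
P1 drop A (C beats it: P:4>0 R:7>2 S:1>0 T:5>4)
P2 drop T (P beats it: B:11>8 C:10>1)
P1→{B,C} P2→{P,R,S}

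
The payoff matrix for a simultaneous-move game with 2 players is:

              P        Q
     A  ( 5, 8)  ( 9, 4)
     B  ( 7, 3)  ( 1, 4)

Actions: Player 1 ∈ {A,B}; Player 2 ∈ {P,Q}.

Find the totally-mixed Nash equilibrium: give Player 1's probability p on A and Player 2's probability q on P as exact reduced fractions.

(p,q) = (1/5, 4/5)

P1 indiff ⇒ q·5+(1-q)·9 = q·7+(1-q)·1 ⇒ q(-2) = (1-q)(-8) ⇒ q = 4/5
P2 indiff ⇒ p·8+(1-p)·3 = p·4+(1-p)·4 ⇒ p(4) = (1-p)(1) ⇒ p = 1/5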